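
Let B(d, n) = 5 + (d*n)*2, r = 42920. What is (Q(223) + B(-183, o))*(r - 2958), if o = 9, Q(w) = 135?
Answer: -126040148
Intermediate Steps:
B(d, n) = 5 + 2*d*n
(Q(223) + B(-183, o))*(r - 2958) = (135 + (5 + 2*(-183)*9))*(42920 - 2958) = (135 + (5 - 3294))*39962 = (135 - 3289)*39962 = -3154*39962 = -126040148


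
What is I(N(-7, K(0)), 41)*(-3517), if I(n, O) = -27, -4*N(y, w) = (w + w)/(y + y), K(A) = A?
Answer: 94959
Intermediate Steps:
N(y, w) = -w/(4*y) (N(y, w) = -(w + w)/(4*(y + y)) = -2*w/(4*(2*y)) = -2*w*1/(2*y)/4 = -w/(4*y))
I(N(-7, K(0)), 41)*(-3517) = -27*(-3517) = 94959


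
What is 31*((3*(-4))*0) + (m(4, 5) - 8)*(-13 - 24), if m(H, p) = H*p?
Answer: -444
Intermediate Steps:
31*((3*(-4))*0) + (m(4, 5) - 8)*(-13 - 24) = 31*((3*(-4))*0) + (4*5 - 8)*(-13 - 24) = 31*(-12*0) + (20 - 8)*(-37) = 31*0 + 12*(-37) = 0 - 444 = -444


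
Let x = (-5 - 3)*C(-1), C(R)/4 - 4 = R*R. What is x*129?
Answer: -20640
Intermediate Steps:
C(R) = 16 + 4*R² (C(R) = 16 + 4*(R*R) = 16 + 4*R²)
x = -160 (x = (-5 - 3)*(16 + 4*(-1)²) = -8*(16 + 4*1) = -8*(16 + 4) = -8*20 = -160)
x*129 = -160*129 = -20640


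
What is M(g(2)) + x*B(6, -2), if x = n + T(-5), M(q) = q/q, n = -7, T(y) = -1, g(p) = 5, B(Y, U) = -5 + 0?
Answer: 41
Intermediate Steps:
B(Y, U) = -5
M(q) = 1
x = -8 (x = -7 - 1 = -8)
M(g(2)) + x*B(6, -2) = 1 - 8*(-5) = 1 + 40 = 41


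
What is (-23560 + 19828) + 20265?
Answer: 16533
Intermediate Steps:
(-23560 + 19828) + 20265 = -3732 + 20265 = 16533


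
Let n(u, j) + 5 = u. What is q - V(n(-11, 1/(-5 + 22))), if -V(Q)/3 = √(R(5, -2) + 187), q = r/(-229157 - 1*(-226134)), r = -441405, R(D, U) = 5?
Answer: 441405/3023 + 24*√3 ≈ 187.58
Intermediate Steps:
n(u, j) = -5 + u
q = 441405/3023 (q = -441405/(-229157 - 1*(-226134)) = -441405/(-229157 + 226134) = -441405/(-3023) = -441405*(-1/3023) = 441405/3023 ≈ 146.02)
V(Q) = -24*√3 (V(Q) = -3*√(5 + 187) = -24*√3)
q - V(n(-11, 1/(-5 + 22))) = 441405/3023 - (-24)*√3 = 441405/3023 + 24*√3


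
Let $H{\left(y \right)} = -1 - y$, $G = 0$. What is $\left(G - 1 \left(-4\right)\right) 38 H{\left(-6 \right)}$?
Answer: $760$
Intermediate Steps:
$\left(G - 1 \left(-4\right)\right) 38 H{\left(-6 \right)} = \left(0 - 1 \left(-4\right)\right) 38 \left(-1 - -6\right) = \left(0 - -4\right) 38 \left(-1 + 6\right) = \left(0 + 4\right) 38 \cdot 5 = 4 \cdot 38 \cdot 5 = 152 \cdot 5 = 760$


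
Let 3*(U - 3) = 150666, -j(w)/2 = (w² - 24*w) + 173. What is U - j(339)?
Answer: 264141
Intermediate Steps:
j(w) = -346 - 2*w² + 48*w (j(w) = -2*((w² - 24*w) + 173) = -2*(173 + w² - 24*w) = -346 - 2*w² + 48*w)
U = 50225 (U = 3 + (⅓)*150666 = 3 + 50222 = 50225)
U - j(339) = 50225 - (-346 - 2*339² + 48*339) = 50225 - (-346 - 2*114921 + 16272) = 50225 - (-346 - 229842 + 16272) = 50225 - 1*(-213916) = 50225 + 213916 = 264141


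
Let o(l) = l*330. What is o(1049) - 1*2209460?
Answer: -1863290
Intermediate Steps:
o(l) = 330*l
o(1049) - 1*2209460 = 330*1049 - 1*2209460 = 346170 - 2209460 = -1863290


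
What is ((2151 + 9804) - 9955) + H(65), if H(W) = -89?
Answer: 1911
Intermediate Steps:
((2151 + 9804) - 9955) + H(65) = ((2151 + 9804) - 9955) - 89 = (11955 - 9955) - 89 = 2000 - 89 = 1911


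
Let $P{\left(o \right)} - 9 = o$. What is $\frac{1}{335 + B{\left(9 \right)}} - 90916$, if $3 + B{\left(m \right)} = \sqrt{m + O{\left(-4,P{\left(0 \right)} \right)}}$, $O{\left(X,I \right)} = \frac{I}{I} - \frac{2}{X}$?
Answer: $- \frac{20040340468}{220427} - \frac{\sqrt{42}}{220427} \approx -90916.0$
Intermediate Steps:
$P{\left(o \right)} = 9 + o$
$O{\left(X,I \right)} = 1 - \frac{2}{X}$
$B{\left(m \right)} = -3 + \sqrt{\frac{3}{2} + m}$ ($B{\left(m \right)} = -3 + \sqrt{m + \frac{-2 - 4}{-4}} = -3 + \sqrt{m - - \frac{3}{2}} = -3 + \sqrt{m + \frac{3}{2}} = -3 + \sqrt{\frac{3}{2} + m}$)
$\frac{1}{335 + B{\left(9 \right)}} - 90916 = \frac{1}{335 - \left(3 - \frac{\sqrt{6 + 4 \cdot 9}}{2}\right)} - 90916 = \frac{1}{335 - \left(3 - \frac{\sqrt{6 + 36}}{2}\right)} - 90916 = \frac{1}{335 - \left(3 - \frac{\sqrt{42}}{2}\right)} - 90916 = \frac{1}{332 + \frac{\sqrt{42}}{2}} - 90916 = -90916 + \frac{1}{332 + \frac{\sqrt{42}}{2}}$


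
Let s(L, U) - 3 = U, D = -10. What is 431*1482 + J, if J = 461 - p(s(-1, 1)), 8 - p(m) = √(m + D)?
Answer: 639195 + I*√6 ≈ 6.392e+5 + 2.4495*I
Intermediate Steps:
s(L, U) = 3 + U
p(m) = 8 - √(-10 + m) (p(m) = 8 - √(m - 10) = 8 - √(-10 + m))
J = 453 + I*√6 (J = 461 - (8 - √(-10 + (3 + 1))) = 461 - (8 - √(-10 + 4)) = 461 - (8 - √(-6)) = 461 - (8 - I*√6) = 461 + (-8 + I*√6) = 453 + I*√6 ≈ 453.0 + 2.4495*I)
431*1482 + J = 431*1482 + (453 + I*√6) = 638742 + (453 + I*√6) = 639195 + I*√6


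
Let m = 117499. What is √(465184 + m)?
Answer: √582683 ≈ 763.34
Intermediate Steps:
√(465184 + m) = √(465184 + 117499) = √582683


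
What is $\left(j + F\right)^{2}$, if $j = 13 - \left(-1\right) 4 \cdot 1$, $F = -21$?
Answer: $16$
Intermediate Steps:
$j = 17$ ($j = 13 - \left(-4\right) 1 = 13 - -4 = 13 + 4 = 17$)
$\left(j + F\right)^{2} = \left(17 - 21\right)^{2} = \left(-4\right)^{2} = 16$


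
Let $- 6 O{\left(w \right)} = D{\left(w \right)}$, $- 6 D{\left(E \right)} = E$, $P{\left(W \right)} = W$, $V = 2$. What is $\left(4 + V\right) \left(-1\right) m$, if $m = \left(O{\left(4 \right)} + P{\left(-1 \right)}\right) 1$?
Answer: $\frac{16}{3} \approx 5.3333$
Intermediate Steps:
$D{\left(E \right)} = - \frac{E}{6}$
$O{\left(w \right)} = \frac{w}{36}$ ($O{\left(w \right)} = - \frac{\left(- \frac{1}{6}\right) w}{6} = \frac{w}{36}$)
$m = - \frac{8}{9}$ ($m = \left(\frac{1}{36} \cdot 4 - 1\right) 1 = \left(\frac{1}{9} - 1\right) 1 = \left(- \frac{8}{9}\right) 1 = - \frac{8}{9} \approx -0.88889$)
$\left(4 + V\right) \left(-1\right) m = \left(4 + 2\right) \left(-1\right) \left(- \frac{8}{9}\right) = 6 \left(-1\right) \left(- \frac{8}{9}\right) = \left(-6\right) \left(- \frac{8}{9}\right) = \frac{16}{3}$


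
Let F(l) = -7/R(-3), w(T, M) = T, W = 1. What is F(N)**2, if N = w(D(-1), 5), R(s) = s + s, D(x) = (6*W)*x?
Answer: 49/36 ≈ 1.3611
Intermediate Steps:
D(x) = 6*x (D(x) = (6*1)*x = 6*x)
R(s) = 2*s
N = -6 (N = 6*(-1) = -6)
F(l) = 7/6 (F(l) = -7/(2*(-3)) = -7/(-6) = -7*(-1/6) = 7/6)
F(N)**2 = (7/6)**2 = 49/36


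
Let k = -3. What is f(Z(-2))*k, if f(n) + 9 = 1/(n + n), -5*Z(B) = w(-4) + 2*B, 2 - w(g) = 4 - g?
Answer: 105/4 ≈ 26.250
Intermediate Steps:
w(g) = -2 + g (w(g) = 2 - (4 - g) = 2 + (-4 + g) = -2 + g)
Z(B) = 6/5 - 2*B/5 (Z(B) = -((-2 - 4) + 2*B)/5 = -(-6 + 2*B)/5 = 6/5 - 2*B/5)
f(n) = -9 + 1/(2*n) (f(n) = -9 + 1/(n + n) = -9 + 1/(2*n))
f(Z(-2))*k = (-9 + 1/(2*(6/5 - 2/5*(-2))))*(-3) = (-9 + 1/(2*(6/5 + 4/5)))*(-3) = (-9 + (1/2)/2)*(-3) = (-9 + (1/2)*(1/2))*(-3) = (-9 + 1/4)*(-3) = -35/4*(-3) = 105/4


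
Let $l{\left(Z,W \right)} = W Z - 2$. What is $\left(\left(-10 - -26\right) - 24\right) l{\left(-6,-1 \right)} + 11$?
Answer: $-21$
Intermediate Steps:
$l{\left(Z,W \right)} = -2 + W Z$
$\left(\left(-10 - -26\right) - 24\right) l{\left(-6,-1 \right)} + 11 = \left(\left(-10 - -26\right) - 24\right) \left(-2 - -6\right) + 11 = \left(\left(-10 + 26\right) - 24\right) \left(-2 + 6\right) + 11 = \left(16 - 24\right) 4 + 11 = \left(-8\right) 4 + 11 = -32 + 11 = -21$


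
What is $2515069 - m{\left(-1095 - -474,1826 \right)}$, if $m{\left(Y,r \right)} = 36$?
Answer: $2515033$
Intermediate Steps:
$2515069 - m{\left(-1095 - -474,1826 \right)} = 2515069 - 36 = 2515033$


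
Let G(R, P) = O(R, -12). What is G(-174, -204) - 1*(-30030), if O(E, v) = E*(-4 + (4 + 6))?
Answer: 28986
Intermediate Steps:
O(E, v) = 6*E (O(E, v) = E*(-4 + 10) = E*6 = 6*E)
G(R, P) = 6*R
G(-174, -204) - 1*(-30030) = 6*(-174) - 1*(-30030) = -1044 + 30030 = 28986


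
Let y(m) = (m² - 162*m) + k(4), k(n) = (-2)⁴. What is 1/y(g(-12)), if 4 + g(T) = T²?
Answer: -1/3064 ≈ -0.00032637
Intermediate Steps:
g(T) = -4 + T²
k(n) = 16
y(m) = 16 + m² - 162*m (y(m) = (m² - 162*m) + 16 = 16 + m² - 162*m)
1/y(g(-12)) = 1/(16 + (-4 + (-12)²)² - 162*(-4 + (-12)²)) = 1/(16 + (-4 + 144)² - 162*(-4 + 144)) = 1/(16 + 140² - 162*140) = 1/(16 + 19600 - 22680) = 1/(-3064) = -1/3064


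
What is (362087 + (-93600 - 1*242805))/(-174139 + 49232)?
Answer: -25682/124907 ≈ -0.20561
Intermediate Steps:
(362087 + (-93600 - 1*242805))/(-174139 + 49232) = (362087 + (-93600 - 242805))/(-124907) = (362087 - 336405)*(-1/124907) = 25682*(-1/124907) = -25682/124907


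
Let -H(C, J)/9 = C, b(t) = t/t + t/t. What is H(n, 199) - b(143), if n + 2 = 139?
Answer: -1235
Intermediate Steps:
n = 137 (n = -2 + 139 = 137)
b(t) = 2 (b(t) = 1 + 1 = 2)
H(C, J) = -9*C
H(n, 199) - b(143) = -9*137 - 1*2 = -1233 - 2 = -1235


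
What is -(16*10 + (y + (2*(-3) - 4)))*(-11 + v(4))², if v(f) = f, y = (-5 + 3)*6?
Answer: -6762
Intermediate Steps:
y = -12 (y = -2*6 = -12)
-(16*10 + (y + (2*(-3) - 4)))*(-11 + v(4))² = -(16*10 + (-12 + (2*(-3) - 4)))*(-11 + 4)² = -(160 + (-12 + (-6 - 4)))*(-7)² = -(160 + (-12 - 10))*49 = -(160 - 22)*49 = -138*49 = -1*6762 = -6762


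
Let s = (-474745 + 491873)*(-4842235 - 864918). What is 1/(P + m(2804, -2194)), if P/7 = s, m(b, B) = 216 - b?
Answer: -1/684264818676 ≈ -1.4614e-12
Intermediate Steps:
s = -97752116584 (s = 17128*(-5707153) = -97752116584)
P = -684264816088 (P = 7*(-97752116584) = -684264816088)
1/(P + m(2804, -2194)) = 1/(-684264816088 + (216 - 1*2804)) = 1/(-684264816088 + (216 - 2804)) = 1/(-684264816088 - 2588) = 1/(-684264818676) = -1/684264818676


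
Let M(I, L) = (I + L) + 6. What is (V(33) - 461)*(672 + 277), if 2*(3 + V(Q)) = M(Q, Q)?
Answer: -406172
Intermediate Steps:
M(I, L) = 6 + I + L
V(Q) = Q (V(Q) = -3 + (6 + Q + Q)/2 = -3 + (6 + 2*Q)/2 = -3 + (3 + Q) = Q)
(V(33) - 461)*(672 + 277) = (33 - 461)*(672 + 277) = -428*949 = -406172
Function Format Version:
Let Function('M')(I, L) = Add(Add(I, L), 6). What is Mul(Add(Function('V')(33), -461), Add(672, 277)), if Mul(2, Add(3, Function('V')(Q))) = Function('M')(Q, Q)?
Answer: -406172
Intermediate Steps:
Function('M')(I, L) = Add(6, I, L)
Function('V')(Q) = Q (Function('V')(Q) = Add(-3, Mul(Rational(1, 2), Add(6, Q, Q))) = Add(-3, Mul(Rational(1, 2), Add(6, Mul(2, Q)))) = Add(-3, Add(3, Q)) = Q)
Mul(Add(Function('V')(33), -461), Add(672, 277)) = Mul(Add(33, -461), Add(672, 277)) = Mul(-428, 949) = -406172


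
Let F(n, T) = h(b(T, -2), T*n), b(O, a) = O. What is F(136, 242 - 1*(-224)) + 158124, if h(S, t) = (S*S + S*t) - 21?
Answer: 29908475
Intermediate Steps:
h(S, t) = -21 + S² + S*t (h(S, t) = (S² + S*t) - 21 = -21 + S² + S*t)
F(n, T) = -21 + T² + n*T² (F(n, T) = -21 + T² + T*(T*n) = -21 + T² + n*T²)
F(136, 242 - 1*(-224)) + 158124 = (-21 + (242 - 1*(-224))² + 136*(242 - 1*(-224))²) + 158124 = (-21 + (242 + 224)² + 136*(242 + 224)²) + 158124 = (-21 + 466² + 136*466²) + 158124 = (-21 + 217156 + 136*217156) + 158124 = (-21 + 217156 + 29533216) + 158124 = 29750351 + 158124 = 29908475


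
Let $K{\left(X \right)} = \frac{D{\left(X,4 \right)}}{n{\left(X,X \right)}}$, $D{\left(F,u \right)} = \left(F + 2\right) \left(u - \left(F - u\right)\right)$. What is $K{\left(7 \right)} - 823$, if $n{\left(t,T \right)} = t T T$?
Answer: $- \frac{282280}{343} \approx -822.97$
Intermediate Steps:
$D{\left(F,u \right)} = \left(2 + F\right) \left(- F + 2 u\right)$
$n{\left(t,T \right)} = t T^{2}$ ($n{\left(t,T \right)} = T t T = t T^{2}$)
$K{\left(X \right)} = \frac{16 - X^{2} + 6 X}{X^{3}}$ ($K{\left(X \right)} = \frac{- X^{2} - 2 X + 4 \cdot 4 + 2 X 4}{X X^{2}} = \frac{- X^{2} - 2 X + 16 + 8 X}{X^{3}} = \frac{16 - X^{2} + 6 X}{X^{3}}$)
$K{\left(7 \right)} - 823 = \frac{16 - 7^{2} + 6 \cdot 7}{343} - 823 = \frac{16 - 49 + 42}{343} - 823 = \frac{1}{343} \cdot 9 - 823 = \frac{9}{343} - 823 = - \frac{282280}{343}$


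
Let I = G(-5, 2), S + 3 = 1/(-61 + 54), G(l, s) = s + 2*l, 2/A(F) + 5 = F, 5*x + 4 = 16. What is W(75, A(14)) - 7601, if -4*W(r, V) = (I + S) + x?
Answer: -531917/70 ≈ -7598.8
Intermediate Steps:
x = 12/5 (x = -⅘ + (⅕)*16 = -⅘ + 16/5 = 12/5 ≈ 2.4000)
A(F) = 2/(-5 + F)
S = -22/7 (S = -3 + 1/(-61 + 54) = -3 + 1/(-7) = -3 - ⅐ = -22/7 ≈ -3.1429)
I = -8 (I = 2 + 2*(-5) = 2 - 10 = -8)
W(r, V) = 153/70 (W(r, V) = -((-8 - 22/7) + 12/5)/4 = -(-78/7 + 12/5)/4 = -¼*(-306/35) = 153/70)
W(75, A(14)) - 7601 = 153/70 - 7601 = -531917/70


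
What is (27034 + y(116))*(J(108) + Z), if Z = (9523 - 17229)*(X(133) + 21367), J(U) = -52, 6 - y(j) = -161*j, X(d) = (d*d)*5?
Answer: -38685396887984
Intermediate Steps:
X(d) = 5*d² (X(d) = d²*5 = 5*d²)
y(j) = 6 + 161*j (y(j) = 6 - (-161)*j = 6 + 161*j)
Z = -846211272 (Z = (9523 - 17229)*(5*133² + 21367) = -7706*(5*17689 + 21367) = -7706*(88445 + 21367) = -7706*109812 = -846211272)
(27034 + y(116))*(J(108) + Z) = (27034 + (6 + 161*116))*(-52 - 846211272) = (27034 + (6 + 18676))*(-846211324) = (27034 + 18682)*(-846211324) = 45716*(-846211324) = -38685396887984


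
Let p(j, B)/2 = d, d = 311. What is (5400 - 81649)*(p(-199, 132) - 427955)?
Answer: 32583713917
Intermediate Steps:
p(j, B) = 622 (p(j, B) = 2*311 = 622)
(5400 - 81649)*(p(-199, 132) - 427955) = (5400 - 81649)*(622 - 427955) = -76249*(-427333) = 32583713917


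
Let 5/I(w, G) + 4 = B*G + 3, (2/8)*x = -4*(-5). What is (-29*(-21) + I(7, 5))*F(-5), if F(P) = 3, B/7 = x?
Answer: 1704596/933 ≈ 1827.0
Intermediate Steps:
x = 80 (x = 4*(-4*(-5)) = 4*20 = 80)
B = 560 (B = 7*80 = 560)
I(w, G) = 5/(-1 + 560*G) (I(w, G) = 5/(-4 + (560*G + 3)) = 5/(-4 + (3 + 560*G)) = 5/(-1 + 560*G))
(-29*(-21) + I(7, 5))*F(-5) = (-29*(-21) + 5/(-1 + 560*5))*3 = (609 + 5/(-1 + 2800))*3 = (609 + 5/2799)*3 = (1704596/2799)*3 = 1704596/933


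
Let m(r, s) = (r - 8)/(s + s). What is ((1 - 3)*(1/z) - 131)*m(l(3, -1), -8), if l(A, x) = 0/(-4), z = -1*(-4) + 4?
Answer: -525/8 ≈ -65.625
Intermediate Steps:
z = 8 (z = 4 + 4 = 8)
l(A, x) = 0 (l(A, x) = 0*(-¼) = 0)
m(r, s) = (-8 + r)/(2*s) (m(r, s) = (-8 + r)/((2*s)) = (-8 + r)*(1/(2*s)) = (-8 + r)/(2*s))
((1 - 3)*(1/z) - 131)*m(l(3, -1), -8) = ((1 - 3)*(1/8) - 131)*((½)*(-8 + 0)/(-8)) = (-2/8 - 131)*((½)*(-⅛)*(-8)) = (-2*⅛ - 131)*(½) = (-¼ - 131)*(½) = -525/4*½ = -525/8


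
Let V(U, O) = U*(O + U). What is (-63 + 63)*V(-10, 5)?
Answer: 0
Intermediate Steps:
(-63 + 63)*V(-10, 5) = (-63 + 63)*(-10*(5 - 10)) = 0*(-10*(-5)) = 0*50 = 0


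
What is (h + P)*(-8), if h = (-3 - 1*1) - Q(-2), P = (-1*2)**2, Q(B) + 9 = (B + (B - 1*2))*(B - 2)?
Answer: 120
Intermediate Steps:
Q(B) = -9 + (-2 + B)*(-2 + 2*B) (Q(B) = -9 + (B + (B - 1*2))*(B - 2) = -9 + (B + (B - 2))*(-2 + B) = -9 + (B + (-2 + B))*(-2 + B) = -9 + (-2 + 2*B)*(-2 + B) = -9 + (-2 + B)*(-2 + 2*B))
P = 4 (P = (-2)**2 = 4)
h = -19 (h = (-3 - 1*1) - (-5 - 6*(-2) + 2*(-2)**2) = (-3 - 1) - (-5 + 12 + 2*4) = -4 - (-5 + 12 + 8) = -4 - 1*15 = -4 - 15 = -19)
(h + P)*(-8) = (-19 + 4)*(-8) = -15*(-8) = 120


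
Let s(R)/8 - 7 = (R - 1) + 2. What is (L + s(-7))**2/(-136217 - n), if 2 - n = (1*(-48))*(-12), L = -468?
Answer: -211600/135643 ≈ -1.5600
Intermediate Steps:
n = -574 (n = 2 - 1*(-48)*(-12) = 2 - (-48)*(-12) = 2 - 1*576 = 2 - 576 = -574)
s(R) = 64 + 8*R (s(R) = 56 + 8*((R - 1) + 2) = 56 + 8*((-1 + R) + 2) = 56 + 8*(1 + R) = 56 + (8 + 8*R) = 64 + 8*R)
(L + s(-7))**2/(-136217 - n) = (-468 + (64 + 8*(-7)))**2/(-136217 - 1*(-574)) = (-468 + (64 - 56))**2/(-136217 + 574) = (-468 + 8)**2/(-135643) = (-460)**2*(-1/135643) = 211600*(-1/135643) = -211600/135643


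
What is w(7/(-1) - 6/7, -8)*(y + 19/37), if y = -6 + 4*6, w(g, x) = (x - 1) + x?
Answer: -11645/37 ≈ -314.73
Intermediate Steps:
w(g, x) = -1 + 2*x (w(g, x) = (-1 + x) + x = -1 + 2*x)
y = 18 (y = -6 + 24 = 18)
w(7/(-1) - 6/7, -8)*(y + 19/37) = (-1 + 2*(-8))*(18 + 19/37) = (-1 - 16)*(18 + 19*(1/37)) = -17*(18 + 19/37) = -17*685/37 = -11645/37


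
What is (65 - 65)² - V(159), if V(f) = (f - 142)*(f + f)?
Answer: -5406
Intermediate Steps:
V(f) = 2*f*(-142 + f) (V(f) = (-142 + f)*(2*f) = 2*f*(-142 + f))
(65 - 65)² - V(159) = (65 - 65)² - 2*159*(-142 + 159) = 0² - 2*159*17 = 0 - 1*5406 = 0 - 5406 = -5406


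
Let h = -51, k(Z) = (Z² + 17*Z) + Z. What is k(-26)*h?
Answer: -10608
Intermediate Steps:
k(Z) = Z² + 18*Z
k(-26)*h = -26*(18 - 26)*(-51) = -26*(-8)*(-51) = 208*(-51) = -10608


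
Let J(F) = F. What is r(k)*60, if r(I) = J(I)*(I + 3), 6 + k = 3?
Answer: 0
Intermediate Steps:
k = -3 (k = -6 + 3 = -3)
r(I) = I*(3 + I) (r(I) = I*(I + 3) = I*(3 + I))
r(k)*60 = -3*(3 - 3)*60 = -3*0*60 = 0*60 = 0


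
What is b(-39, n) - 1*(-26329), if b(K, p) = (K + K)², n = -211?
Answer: 32413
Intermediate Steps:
b(K, p) = 4*K² (b(K, p) = (2*K)² = 4*K²)
b(-39, n) - 1*(-26329) = 4*(-39)² - 1*(-26329) = 4*1521 + 26329 = 6084 + 26329 = 32413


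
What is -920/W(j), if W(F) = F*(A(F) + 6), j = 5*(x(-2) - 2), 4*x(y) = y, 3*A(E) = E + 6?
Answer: 96/5 ≈ 19.200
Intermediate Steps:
A(E) = 2 + E/3 (A(E) = (E + 6)/3 = (6 + E)/3 = 2 + E/3)
x(y) = y/4
j = -25/2 (j = 5*((1/4)*(-2) - 2) = 5*(-1/2 - 2) = 5*(-5/2) = -25/2 ≈ -12.500)
W(F) = F*(8 + F/3) (W(F) = F*((2 + F/3) + 6) = F*(8 + F/3))
-920/W(j) = -920*(-6/(25*(24 - 25/2))) = -920/((1/3)*(-25/2)*(23/2)) = -920/(-575/12) = -920*(-12/575) = 96/5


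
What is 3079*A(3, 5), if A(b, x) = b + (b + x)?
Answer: 33869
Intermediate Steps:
A(b, x) = x + 2*b
3079*A(3, 5) = 3079*(5 + 2*3) = 3079*(5 + 6) = 3079*11 = 33869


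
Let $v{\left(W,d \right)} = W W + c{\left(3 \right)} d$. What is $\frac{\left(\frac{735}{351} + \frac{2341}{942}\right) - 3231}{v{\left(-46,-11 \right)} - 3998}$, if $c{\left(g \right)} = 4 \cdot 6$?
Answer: $\frac{118532249}{78839748} \approx 1.5035$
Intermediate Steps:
$c{\left(g \right)} = 24$
$v{\left(W,d \right)} = W^{2} + 24 d$ ($v{\left(W,d \right)} = W W + 24 d = W^{2} + 24 d$)
$\frac{\left(\frac{735}{351} + \frac{2341}{942}\right) - 3231}{v{\left(-46,-11 \right)} - 3998} = \frac{\left(\frac{735}{351} + \frac{2341}{942}\right) - 3231}{\left(\left(-46\right)^{2} + 24 \left(-11\right)\right) - 3998} = \frac{\left(735 \cdot \frac{1}{351} + 2341 \cdot \frac{1}{942}\right) - 3231}{\left(2116 - 264\right) - 3998} = \frac{\left(\frac{245}{117} + \frac{2341}{942}\right) - 3231}{1852 - 3998} = \frac{\frac{168229}{36738} - 3231}{-2146} = \left(- \frac{118532249}{36738}\right) \left(- \frac{1}{2146}\right) = \frac{118532249}{78839748}$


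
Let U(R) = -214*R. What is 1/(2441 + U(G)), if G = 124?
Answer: -1/24095 ≈ -4.1502e-5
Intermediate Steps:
1/(2441 + U(G)) = 1/(2441 - 214*124) = 1/(2441 - 26536) = 1/(-24095) = -1/24095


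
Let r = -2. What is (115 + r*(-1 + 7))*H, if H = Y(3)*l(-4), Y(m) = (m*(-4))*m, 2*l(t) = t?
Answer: 7416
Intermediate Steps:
l(t) = t/2
Y(m) = -4*m² (Y(m) = (-4*m)*m = -4*m²)
H = 72 (H = (-4*3²)*((½)*(-4)) = -4*9*(-2) = -36*(-2) = 72)
(115 + r*(-1 + 7))*H = (115 - 2*(-1 + 7))*72 = (115 - 2*6)*72 = (115 - 12)*72 = 103*72 = 7416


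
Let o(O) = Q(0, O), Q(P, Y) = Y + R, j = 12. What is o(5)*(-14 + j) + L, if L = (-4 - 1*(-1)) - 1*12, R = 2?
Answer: -29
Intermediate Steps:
L = -15 (L = (-4 + 1) - 12 = -3 - 12 = -15)
Q(P, Y) = 2 + Y (Q(P, Y) = Y + 2 = 2 + Y)
o(O) = 2 + O
o(5)*(-14 + j) + L = (2 + 5)*(-14 + 12) - 15 = 7*(-2) - 15 = -14 - 15 = -29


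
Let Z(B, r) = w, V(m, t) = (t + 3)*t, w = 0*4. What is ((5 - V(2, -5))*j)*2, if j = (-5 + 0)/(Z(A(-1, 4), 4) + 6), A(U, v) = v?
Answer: 25/3 ≈ 8.3333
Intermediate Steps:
w = 0
V(m, t) = t*(3 + t) (V(m, t) = (3 + t)*t = t*(3 + t))
Z(B, r) = 0
j = -⅚ (j = (-5 + 0)/(0 + 6) = -5/6 = -5*⅙ = -⅚ ≈ -0.83333)
((5 - V(2, -5))*j)*2 = ((5 - (-5)*(3 - 5))*(-⅚))*2 = ((5 - (-5)*(-2))*(-⅚))*2 = ((5 - 1*10)*(-⅚))*2 = ((5 - 10)*(-⅚))*2 = -5*(-⅚)*2 = (25/6)*2 = 25/3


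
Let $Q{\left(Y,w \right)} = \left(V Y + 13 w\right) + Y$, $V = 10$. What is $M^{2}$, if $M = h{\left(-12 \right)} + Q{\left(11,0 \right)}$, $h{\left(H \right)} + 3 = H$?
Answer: $11236$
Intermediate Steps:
$h{\left(H \right)} = -3 + H$
$Q{\left(Y,w \right)} = 11 Y + 13 w$ ($Q{\left(Y,w \right)} = \left(10 Y + 13 w\right) + Y = 11 Y + 13 w$)
$M = 106$ ($M = \left(-3 - 12\right) + \left(11 \cdot 11 + 13 \cdot 0\right) = -15 + \left(121 + 0\right) = -15 + 121 = 106$)
$M^{2} = 106^{2} = 11236$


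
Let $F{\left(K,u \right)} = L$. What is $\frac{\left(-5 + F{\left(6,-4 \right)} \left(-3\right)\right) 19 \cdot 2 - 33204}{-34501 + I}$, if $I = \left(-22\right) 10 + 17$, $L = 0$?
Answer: $\frac{16697}{17352} \approx 0.96225$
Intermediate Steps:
$F{\left(K,u \right)} = 0$
$I = -203$ ($I = -220 + 17 = -203$)
$\frac{\left(-5 + F{\left(6,-4 \right)} \left(-3\right)\right) 19 \cdot 2 - 33204}{-34501 + I} = \frac{\left(-5 + 0 \left(-3\right)\right) 19 \cdot 2 - 33204}{-34501 - 203} = \frac{\left(-5 + 0\right) 19 \cdot 2 - 33204}{-34704} = \left(\left(-5\right) 19 \cdot 2 - 33204\right) \left(- \frac{1}{34704}\right) = \left(\left(-95\right) 2 - 33204\right) \left(- \frac{1}{34704}\right) = \left(-190 - 33204\right) \left(- \frac{1}{34704}\right) = \left(-33394\right) \left(- \frac{1}{34704}\right) = \frac{16697}{17352}$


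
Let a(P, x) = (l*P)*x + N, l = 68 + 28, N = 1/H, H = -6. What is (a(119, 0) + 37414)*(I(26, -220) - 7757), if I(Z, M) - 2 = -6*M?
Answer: -481516035/2 ≈ -2.4076e+8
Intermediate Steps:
I(Z, M) = 2 - 6*M
N = -⅙ (N = 1/(-6) = -⅙ ≈ -0.16667)
l = 96
a(P, x) = -⅙ + 96*P*x (a(P, x) = (96*P)*x - ⅙ = 96*P*x - ⅙ = -⅙ + 96*P*x)
(a(119, 0) + 37414)*(I(26, -220) - 7757) = ((-⅙ + 96*119*0) + 37414)*((2 - 6*(-220)) - 7757) = ((-⅙ + 0) + 37414)*((2 + 1320) - 7757) = (-⅙ + 37414)*(1322 - 7757) = (224483/6)*(-6435) = -481516035/2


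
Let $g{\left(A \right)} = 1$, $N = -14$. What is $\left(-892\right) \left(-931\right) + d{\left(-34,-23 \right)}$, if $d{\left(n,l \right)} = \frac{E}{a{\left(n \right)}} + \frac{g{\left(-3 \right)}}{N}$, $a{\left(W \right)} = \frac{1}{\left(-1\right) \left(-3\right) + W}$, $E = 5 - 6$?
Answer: $\frac{11626761}{14} \approx 8.3048 \cdot 10^{5}$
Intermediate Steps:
$E = -1$ ($E = 5 - 6 = -1$)
$a{\left(W \right)} = \frac{1}{3 + W}$
$d{\left(n,l \right)} = - \frac{43}{14} - n$ ($d{\left(n,l \right)} = - \frac{1}{\frac{1}{3 + n}} + 1 \frac{1}{-14} = - (3 + n) + 1 \left(- \frac{1}{14}\right) = \left(-3 - n\right) - \frac{1}{14} = - \frac{43}{14} - n$)
$\left(-892\right) \left(-931\right) + d{\left(-34,-23 \right)} = \left(-892\right) \left(-931\right) - - \frac{433}{14} = 830452 + \left(- \frac{43}{14} + 34\right) = 830452 + \frac{433}{14} = \frac{11626761}{14}$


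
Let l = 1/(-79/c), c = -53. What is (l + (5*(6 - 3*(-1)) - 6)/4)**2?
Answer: 10843849/99856 ≈ 108.59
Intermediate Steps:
l = 53/79 (l = 1/(-79/(-53)) = 1/(-79*(-1/53)) = 1/(79/53) = 53/79 ≈ 0.67089)
(l + (5*(6 - 3*(-1)) - 6)/4)**2 = (53/79 + (5*(6 - 3*(-1)) - 6)/4)**2 = (53/79 + (5*(6 + 3) - 6)*(1/4))**2 = (53/79 + (5*9 - 6)*(1/4))**2 = (53/79 + (45 - 6)*(1/4))**2 = (53/79 + 39*(1/4))**2 = (53/79 + 39/4)**2 = (3293/316)**2 = 10843849/99856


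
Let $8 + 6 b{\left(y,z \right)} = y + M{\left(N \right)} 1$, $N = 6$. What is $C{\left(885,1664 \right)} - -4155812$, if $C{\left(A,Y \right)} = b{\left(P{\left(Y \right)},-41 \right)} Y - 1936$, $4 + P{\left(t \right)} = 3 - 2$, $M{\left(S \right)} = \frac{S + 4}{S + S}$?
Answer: $\frac{37359508}{9} \approx 4.1511 \cdot 10^{6}$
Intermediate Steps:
$M{\left(S \right)} = \frac{4 + S}{2 S}$
$P{\left(t \right)} = -3$ ($P{\left(t \right)} = -4 + \left(3 - 2\right) = -4 + 1 = -3$)
$b{\left(y,z \right)} = - \frac{43}{36} + \frac{y}{6}$ ($b{\left(y,z \right)} = - \frac{4}{3} + \frac{y + \frac{4 + 6}{2 \cdot 6} \cdot 1}{6} = - \frac{4}{3} + \frac{y + \frac{1}{2} \cdot \frac{1}{6} \cdot 10 \cdot 1}{6} = - \frac{4}{3} + \frac{y + \frac{5}{6} \cdot 1}{6} = - \frac{4}{3} + \frac{y + \frac{5}{6}}{6} = - \frac{4}{3} + \frac{\frac{5}{6} + y}{6} = - \frac{4}{3} + \left(\frac{5}{36} + \frac{y}{6}\right) = - \frac{43}{36} + \frac{y}{6}$)
$C{\left(A,Y \right)} = -1936 - \frac{61 Y}{36}$ ($C{\left(A,Y \right)} = \left(- \frac{43}{36} + \frac{1}{6} \left(-3\right)\right) Y - 1936 = \left(- \frac{43}{36} - \frac{1}{2}\right) Y - 1936 = - \frac{61 Y}{36} - 1936 = -1936 - \frac{61 Y}{36}$)
$C{\left(885,1664 \right)} - -4155812 = \left(-1936 - \frac{25376}{9}\right) - -4155812 = \left(-1936 - \frac{25376}{9}\right) + 4155812 = - \frac{42800}{9} + 4155812 = \frac{37359508}{9}$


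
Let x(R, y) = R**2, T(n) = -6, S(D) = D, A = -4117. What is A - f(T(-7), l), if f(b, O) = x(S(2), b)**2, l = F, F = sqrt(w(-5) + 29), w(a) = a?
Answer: -4133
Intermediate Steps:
F = 2*sqrt(6) (F = sqrt(-5 + 29) = sqrt(24) = 2*sqrt(6) ≈ 4.8990)
l = 2*sqrt(6) ≈ 4.8990
f(b, O) = 16 (f(b, O) = (2**2)**2 = 4**2 = 16)
A - f(T(-7), l) = -4117 - 1*16 = -4117 - 16 = -4133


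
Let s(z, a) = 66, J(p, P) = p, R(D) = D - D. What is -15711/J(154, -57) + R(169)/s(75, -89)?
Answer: -15711/154 ≈ -102.02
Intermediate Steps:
R(D) = 0
-15711/J(154, -57) + R(169)/s(75, -89) = -15711/154 + 0/66 = -15711*1/154 + 0*(1/66) = -15711/154 + 0 = -15711/154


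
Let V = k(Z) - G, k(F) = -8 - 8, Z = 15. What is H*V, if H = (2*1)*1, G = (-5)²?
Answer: -82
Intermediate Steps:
G = 25
k(F) = -16
V = -41 (V = -16 - 1*25 = -16 - 25 = -41)
H = 2 (H = 2*1 = 2)
H*V = 2*(-41) = -82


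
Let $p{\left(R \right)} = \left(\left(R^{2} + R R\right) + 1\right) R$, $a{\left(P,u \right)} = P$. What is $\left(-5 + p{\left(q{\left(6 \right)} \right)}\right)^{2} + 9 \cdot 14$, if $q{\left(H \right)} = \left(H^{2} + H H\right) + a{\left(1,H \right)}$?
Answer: $605442722530$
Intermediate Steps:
$q{\left(H \right)} = 1 + 2 H^{2}$ ($q{\left(H \right)} = \left(H^{2} + H H\right) + 1 = \left(H^{2} + H^{2}\right) + 1 = 2 H^{2} + 1 = 1 + 2 H^{2}$)
$p{\left(R \right)} = R \left(1 + 2 R^{2}\right)$ ($p{\left(R \right)} = \left(\left(R^{2} + R^{2}\right) + 1\right) R = \left(2 R^{2} + 1\right) R = \left(1 + 2 R^{2}\right) R = R \left(1 + 2 R^{2}\right)$)
$\left(-5 + p{\left(q{\left(6 \right)} \right)}\right)^{2} + 9 \cdot 14 = \left(-5 + \left(\left(1 + 2 \cdot 6^{2}\right) + 2 \left(1 + 2 \cdot 6^{2}\right)^{3}\right)\right)^{2} + 9 \cdot 14 = \left(-5 + \left(\left(1 + 2 \cdot 36\right) + 2 \left(1 + 2 \cdot 36\right)^{3}\right)\right)^{2} + 126 = \left(-5 + \left(\left(1 + 72\right) + 2 \left(1 + 72\right)^{3}\right)\right)^{2} + 126 = \left(-5 + \left(73 + 2 \cdot 73^{3}\right)\right)^{2} + 126 = \left(-5 + \left(73 + 2 \cdot 389017\right)\right)^{2} + 126 = \left(-5 + \left(73 + 778034\right)\right)^{2} + 126 = \left(-5 + 778107\right)^{2} + 126 = 778102^{2} + 126 = 605442722404 + 126 = 605442722530$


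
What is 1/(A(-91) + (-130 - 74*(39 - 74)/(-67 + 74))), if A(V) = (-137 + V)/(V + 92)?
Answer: 1/12 ≈ 0.083333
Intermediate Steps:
A(V) = (-137 + V)/(92 + V)
1/(A(-91) + (-130 - 74*(39 - 74)/(-67 + 74))) = 1/((-137 - 91)/(92 - 91) + (-130 - 74*(39 - 74)/(-67 + 74))) = 1/(-228/1 + (-130 - (-2590)/7)) = 1/(1*(-228) + (-130 - (-2590)/7)) = 1/(-228 + (-130 - 74*(-5))) = 1/(-228 + (-130 + 370)) = 1/(-228 + 240) = 1/12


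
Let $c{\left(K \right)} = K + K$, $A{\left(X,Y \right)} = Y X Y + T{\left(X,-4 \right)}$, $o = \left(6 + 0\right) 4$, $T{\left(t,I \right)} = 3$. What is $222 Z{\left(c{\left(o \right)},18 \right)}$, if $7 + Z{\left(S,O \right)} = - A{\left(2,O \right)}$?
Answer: $-146076$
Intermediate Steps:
$o = 24$ ($o = 6 \cdot 4 = 24$)
$A{\left(X,Y \right)} = 3 + X Y^{2}$ ($A{\left(X,Y \right)} = Y X Y + 3 = X Y Y + 3 = X Y^{2} + 3 = 3 + X Y^{2}$)
$c{\left(K \right)} = 2 K$
$Z{\left(S,O \right)} = -10 - 2 O^{2}$ ($Z{\left(S,O \right)} = -7 - \left(3 + 2 O^{2}\right) = -10 - 2 O^{2}$)
$222 Z{\left(c{\left(o \right)},18 \right)} = 222 \left(-10 - 2 \cdot 18^{2}\right) = 222 \left(-10 - 648\right) = 222 \left(-658\right) = -146076$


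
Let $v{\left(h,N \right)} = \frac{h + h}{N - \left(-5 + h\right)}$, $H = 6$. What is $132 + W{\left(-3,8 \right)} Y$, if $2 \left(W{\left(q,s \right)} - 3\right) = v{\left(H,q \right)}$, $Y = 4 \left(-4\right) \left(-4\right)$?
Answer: $228$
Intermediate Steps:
$Y = 64$ ($Y = \left(-16\right) \left(-4\right) = 64$)
$v{\left(h,N \right)} = \frac{2 h}{5 + N - h}$
$W{\left(q,s \right)} = 3 + \frac{6}{-1 + q}$ ($W{\left(q,s \right)} = 3 + \frac{2 \cdot 6 \frac{1}{5 + q - 6}}{2} = 3 + \frac{2 \cdot 6 \frac{1}{-1 + q}}{2} = 3 + \frac{12 \frac{1}{-1 + q}}{2} = 3 + \frac{6}{-1 + q}$)
$132 + W{\left(-3,8 \right)} Y = 132 + \frac{3 \left(1 - 3\right)}{-1 - 3} \cdot 64 = 132 + 3 \frac{1}{-4} \left(-2\right) 64 = 132 + 3 \left(- \frac{1}{4}\right) \left(-2\right) 64 = 132 + \frac{3}{2} \cdot 64 = 132 + 96 = 228$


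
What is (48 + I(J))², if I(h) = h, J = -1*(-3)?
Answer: 2601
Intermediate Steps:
J = 3
(48 + I(J))² = (48 + 3)² = 51² = 2601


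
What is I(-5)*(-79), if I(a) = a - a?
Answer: 0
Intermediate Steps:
I(a) = 0
I(-5)*(-79) = 0*(-79) = 0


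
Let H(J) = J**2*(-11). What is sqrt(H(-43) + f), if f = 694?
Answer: I*sqrt(19645) ≈ 140.16*I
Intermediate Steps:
H(J) = -11*J**2
sqrt(H(-43) + f) = sqrt(-11*(-43)**2 + 694) = sqrt(-11*1849 + 694) = sqrt(-20339 + 694) = sqrt(-19645) = I*sqrt(19645)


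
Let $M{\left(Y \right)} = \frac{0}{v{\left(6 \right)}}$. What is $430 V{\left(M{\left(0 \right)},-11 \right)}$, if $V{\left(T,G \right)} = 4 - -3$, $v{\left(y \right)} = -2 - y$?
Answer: $3010$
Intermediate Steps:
$M{\left(Y \right)} = 0$ ($M{\left(Y \right)} = \frac{0}{-2 - 6} = \frac{0}{-8} = 0 \left(- \frac{1}{8}\right) = 0$)
$V{\left(T,G \right)} = 7$ ($V{\left(T,G \right)} = 4 + 3 = 7$)
$430 V{\left(M{\left(0 \right)},-11 \right)} = 430 \cdot 7 = 3010$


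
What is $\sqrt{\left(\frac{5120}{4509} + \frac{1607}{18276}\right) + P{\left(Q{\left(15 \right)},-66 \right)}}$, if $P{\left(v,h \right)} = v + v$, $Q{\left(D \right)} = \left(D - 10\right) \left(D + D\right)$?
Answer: $\frac{\sqrt{6313446690502503}}{4578138} \approx 17.356$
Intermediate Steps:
$Q{\left(D \right)} = 2 D \left(-10 + D\right)$ ($Q{\left(D \right)} = \left(-10 + D\right) 2 D = 2 D \left(-10 + D\right)$)
$P{\left(v,h \right)} = 2 v$
$\sqrt{\left(\frac{5120}{4509} + \frac{1607}{18276}\right) + P{\left(Q{\left(15 \right)},-66 \right)}} = \sqrt{\left(\frac{5120}{4509} + \frac{1607}{18276}\right) + 2 \cdot 2 \cdot 15 \left(-10 + 15\right)} = \sqrt{\left(5120 \cdot \frac{1}{4509} + 1607 \cdot \frac{1}{18276}\right) + 2 \cdot 2 \cdot 15 \cdot 5} = \sqrt{\left(\frac{5120}{4509} + \frac{1607}{18276}\right) + 2 \cdot 150} = \sqrt{\frac{33606361}{27468828} + 300} = \sqrt{\frac{8274254761}{27468828}} = \frac{\sqrt{6313446690502503}}{4578138}$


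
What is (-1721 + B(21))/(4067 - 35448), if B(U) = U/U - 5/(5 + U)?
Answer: 44725/815906 ≈ 0.054816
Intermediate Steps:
B(U) = 1 - 5/(5 + U)
(-1721 + B(21))/(4067 - 35448) = (-1721 + 21/(5 + 21))/(4067 - 35448) = (-1721 + 21/26)/(-31381) = (-1721 + 21*(1/26))*(-1/31381) = (-1721 + 21/26)*(-1/31381) = -44725/26*(-1/31381) = 44725/815906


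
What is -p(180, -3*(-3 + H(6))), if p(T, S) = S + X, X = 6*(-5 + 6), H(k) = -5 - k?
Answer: -48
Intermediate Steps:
X = 6 (X = 6*1 = 6)
p(T, S) = 6 + S (p(T, S) = S + 6 = 6 + S)
-p(180, -3*(-3 + H(6))) = -(6 - 3*(-3 + (-5 - 1*6))) = -(6 - 3*(-3 + (-5 - 6))) = -(6 - 3*(-3 - 11)) = -(6 - 3*(-14)) = -(6 + 42) = -1*48 = -48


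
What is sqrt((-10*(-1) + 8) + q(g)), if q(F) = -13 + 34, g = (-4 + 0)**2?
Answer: sqrt(39) ≈ 6.2450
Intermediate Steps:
g = 16 (g = (-4)**2 = 16)
q(F) = 21
sqrt((-10*(-1) + 8) + q(g)) = sqrt((-10*(-1) + 8) + 21) = sqrt((10 + 8) + 21) = sqrt(18 + 21) = sqrt(39)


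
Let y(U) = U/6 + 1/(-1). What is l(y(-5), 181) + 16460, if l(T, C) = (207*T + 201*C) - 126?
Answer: 104671/2 ≈ 52336.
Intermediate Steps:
y(U) = -1 + U/6 (y(U) = U*(⅙) + 1*(-1) = U/6 - 1 = -1 + U/6)
l(T, C) = -126 + 201*C + 207*T (l(T, C) = (201*C + 207*T) - 126 = -126 + 201*C + 207*T)
l(y(-5), 181) + 16460 = (-126 + 201*181 + 207*(-1 + (⅙)*(-5))) + 16460 = (-126 + 36381 + 207*(-1 - ⅚)) + 16460 = (-126 + 36381 + 207*(-11/6)) + 16460 = (-126 + 36381 - 759/2) + 16460 = 71751/2 + 16460 = 104671/2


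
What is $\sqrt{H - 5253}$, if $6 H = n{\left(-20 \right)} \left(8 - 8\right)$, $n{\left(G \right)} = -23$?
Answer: $i \sqrt{5253} \approx 72.478 i$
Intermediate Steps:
$H = 0$ ($H = \frac{\left(-23\right) \left(8 - 8\right)}{6} = \frac{\left(-23\right) 0}{6} = \frac{1}{6} \cdot 0 = 0$)
$\sqrt{H - 5253} = \sqrt{0 - 5253} = \sqrt{-5253} = i \sqrt{5253}$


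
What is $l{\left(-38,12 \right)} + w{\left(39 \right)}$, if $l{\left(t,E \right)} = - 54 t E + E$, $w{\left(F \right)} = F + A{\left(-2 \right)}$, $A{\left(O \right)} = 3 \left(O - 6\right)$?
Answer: $24651$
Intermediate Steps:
$A{\left(O \right)} = -18 + 3 O$ ($A{\left(O \right)} = 3 \left(-6 + O\right) = -18 + 3 O$)
$w{\left(F \right)} = -24 + F$ ($w{\left(F \right)} = F + \left(-18 + 3 \left(-2\right)\right) = F - 24 = -24 + F$)
$l{\left(t,E \right)} = E - 54 E t$ ($l{\left(t,E \right)} = - 54 E t + E = E - 54 E t$)
$l{\left(-38,12 \right)} + w{\left(39 \right)} = 12 \left(1 - -2052\right) + \left(-24 + 39\right) = 12 \left(1 + 2052\right) + 15 = 12 \cdot 2053 + 15 = 24636 + 15 = 24651$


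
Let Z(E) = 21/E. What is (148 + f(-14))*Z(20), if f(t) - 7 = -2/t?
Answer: 1629/10 ≈ 162.90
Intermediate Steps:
f(t) = 7 - 2/t
(148 + f(-14))*Z(20) = (148 + (7 - 2/(-14)))*(21/20) = (148 + (7 - 2*(-1/14)))*(21*(1/20)) = (148 + (7 + 1/7))*(21/20) = (148 + 50/7)*(21/20) = (1086/7)*(21/20) = 1629/10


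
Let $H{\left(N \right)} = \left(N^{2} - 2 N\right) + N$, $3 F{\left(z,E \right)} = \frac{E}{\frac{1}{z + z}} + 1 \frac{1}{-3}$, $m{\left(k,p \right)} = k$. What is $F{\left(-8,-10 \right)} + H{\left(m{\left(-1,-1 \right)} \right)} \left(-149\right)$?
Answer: $- \frac{2203}{9} \approx -244.78$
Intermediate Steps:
$F{\left(z,E \right)} = - \frac{1}{9} + \frac{2 E z}{3}$ ($F{\left(z,E \right)} = \frac{\frac{E}{\frac{1}{z + z}} + 1 \frac{1}{-3}}{3} = \frac{\frac{E}{\frac{1}{2 z}} + 1 \left(- \frac{1}{3}\right)}{3} = \frac{\frac{E}{\frac{1}{2} \frac{1}{z}} - \frac{1}{3}}{3} = \frac{E 2 z - \frac{1}{3}}{3} = \frac{2 E z - \frac{1}{3}}{3} = \frac{- \frac{1}{3} + 2 E z}{3} = - \frac{1}{9} + \frac{2 E z}{3}$)
$H{\left(N \right)} = N^{2} - N$
$F{\left(-8,-10 \right)} + H{\left(m{\left(-1,-1 \right)} \right)} \left(-149\right) = \left(- \frac{1}{9} + \frac{2}{3} \left(-10\right) \left(-8\right)\right) + - (-1 - 1) \left(-149\right) = \left(- \frac{1}{9} + \frac{160}{3}\right) + \left(-1\right) \left(-2\right) \left(-149\right) = \frac{479}{9} + 2 \left(-149\right) = \frac{479}{9} - 298 = - \frac{2203}{9}$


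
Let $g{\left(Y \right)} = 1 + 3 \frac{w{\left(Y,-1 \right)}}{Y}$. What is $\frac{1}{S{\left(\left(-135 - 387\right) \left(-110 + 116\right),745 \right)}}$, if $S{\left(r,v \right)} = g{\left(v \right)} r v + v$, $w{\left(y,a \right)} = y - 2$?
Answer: $- \frac{1}{9313823} \approx -1.0737 \cdot 10^{-7}$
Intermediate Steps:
$w{\left(y,a \right)} = -2 + y$
$g{\left(Y \right)} = 1 + \frac{3 \left(-2 + Y\right)}{Y}$ ($g{\left(Y \right)} = 1 + 3 \frac{-2 + Y}{Y} = 1 + \frac{3 \left(-2 + Y\right)}{Y}$)
$S{\left(r,v \right)} = v + r v \left(4 - \frac{6}{v}\right)$ ($S{\left(r,v \right)} = \left(4 - \frac{6}{v}\right) r v + v = r \left(4 - \frac{6}{v}\right) v + v = r v \left(4 - \frac{6}{v}\right) + v = v + r v \left(4 - \frac{6}{v}\right)$)
$\frac{1}{S{\left(\left(-135 - 387\right) \left(-110 + 116\right),745 \right)}} = \frac{1}{745 + 2 \left(-135 - 387\right) \left(-110 + 116\right) \left(-3 + 2 \cdot 745\right)} = \frac{1}{745 + 2 \left(\left(-522\right) 6\right) \left(-3 + 1490\right)} = \frac{1}{745 + 2 \left(-3132\right) 1487} = \frac{1}{745 - 9314568} = \frac{1}{-9313823} = - \frac{1}{9313823}$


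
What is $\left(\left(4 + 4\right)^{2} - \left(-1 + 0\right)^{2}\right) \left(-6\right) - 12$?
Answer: $-390$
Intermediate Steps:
$\left(\left(4 + 4\right)^{2} - \left(-1 + 0\right)^{2}\right) \left(-6\right) - 12 = \left(8^{2} - \left(-1\right)^{2}\right) \left(-6\right) - 12 = \left(64 - 1\right) \left(-6\right) - 12 = 63 \left(-6\right) - 12 = -378 - 12 = -390$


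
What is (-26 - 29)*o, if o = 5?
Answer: -275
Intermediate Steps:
(-26 - 29)*o = (-26 - 29)*5 = -55*5 = -275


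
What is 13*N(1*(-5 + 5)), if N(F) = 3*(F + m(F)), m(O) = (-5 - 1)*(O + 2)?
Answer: -468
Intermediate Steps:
m(O) = -12 - 6*O (m(O) = -6*(2 + O) = -12 - 6*O)
N(F) = -36 - 15*F (N(F) = 3*(F + (-12 - 6*F)) = 3*(-12 - 5*F) = -36 - 15*F)
13*N(1*(-5 + 5)) = 13*(-36 - 15*(-5 + 5)) = 13*(-36 - 15*0) = 13*(-36 + 0) = 13*(-36) = -468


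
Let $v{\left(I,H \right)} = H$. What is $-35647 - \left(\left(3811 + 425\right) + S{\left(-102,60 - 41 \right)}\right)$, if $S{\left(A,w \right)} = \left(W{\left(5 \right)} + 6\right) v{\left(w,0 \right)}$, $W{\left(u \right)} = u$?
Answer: $-39883$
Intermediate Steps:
$S{\left(A,w \right)} = 0$ ($S{\left(A,w \right)} = \left(5 + 6\right) 0 = 11 \cdot 0 = 0$)
$-35647 - \left(\left(3811 + 425\right) + S{\left(-102,60 - 41 \right)}\right) = -35647 - \left(\left(3811 + 425\right) + 0\right) = -35647 - \left(4236 + 0\right) = -35647 - 4236 = -39883$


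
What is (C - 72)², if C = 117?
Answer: 2025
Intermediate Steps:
(C - 72)² = (117 - 72)² = 45² = 2025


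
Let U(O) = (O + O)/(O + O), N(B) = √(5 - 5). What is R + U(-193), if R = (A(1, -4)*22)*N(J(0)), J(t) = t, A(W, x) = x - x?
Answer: 1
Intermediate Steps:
A(W, x) = 0
N(B) = 0 (N(B) = √0 = 0)
U(O) = 1 (U(O) = (2*O)/((2*O)) = (2*O)*(1/(2*O)) = 1)
R = 0 (R = (0*22)*0 = 0*0 = 0)
R + U(-193) = 0 + 1 = 1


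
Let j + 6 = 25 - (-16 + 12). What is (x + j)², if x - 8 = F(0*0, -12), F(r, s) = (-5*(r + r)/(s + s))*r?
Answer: 961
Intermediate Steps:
j = 23 (j = -6 + (25 - (-16 + 12)) = -6 + (25 - 1*(-4)) = -6 + (25 + 4) = -6 + 29 = 23)
F(r, s) = -5*r²/s (F(r, s) = (-5*2*r/(2*s))*r = (-5*2*r*1/(2*s))*r = (-5*r/s)*r = -5*r²/s)
x = 8 (x = 8 - 5*(0*0)²/(-12) = 8 - 5*0²*(-1/12) = 8 - 5*0*(-1/12) = 8 + 0 = 8)
(x + j)² = (8 + 23)² = 31² = 961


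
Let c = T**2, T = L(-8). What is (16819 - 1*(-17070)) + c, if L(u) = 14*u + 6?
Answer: 45125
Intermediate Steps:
L(u) = 6 + 14*u
T = -106 (T = 6 + 14*(-8) = 6 - 112 = -106)
c = 11236 (c = (-106)**2 = 11236)
(16819 - 1*(-17070)) + c = (16819 - 1*(-17070)) + 11236 = (16819 + 17070) + 11236 = 33889 + 11236 = 45125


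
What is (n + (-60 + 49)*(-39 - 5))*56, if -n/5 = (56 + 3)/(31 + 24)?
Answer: 294840/11 ≈ 26804.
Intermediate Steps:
n = -59/11 (n = -5*(56 + 3)/(31 + 24) = -295/55 = -5*59/55 = -59/11 ≈ -5.3636)
(n + (-60 + 49)*(-39 - 5))*56 = (-59/11 + (-60 + 49)*(-39 - 5))*56 = (-59/11 - 11*(-44))*56 = (-59/11 + 484)*56 = (5265/11)*56 = 294840/11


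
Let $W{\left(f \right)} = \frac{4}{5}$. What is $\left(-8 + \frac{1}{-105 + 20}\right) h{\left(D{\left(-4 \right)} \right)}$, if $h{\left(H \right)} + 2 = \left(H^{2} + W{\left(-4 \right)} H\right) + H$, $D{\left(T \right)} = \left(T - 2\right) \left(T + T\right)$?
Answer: $- \frac{8132502}{425} \approx -19135.0$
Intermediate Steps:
$W{\left(f \right)} = \frac{4}{5}$ ($W{\left(f \right)} = 4 \cdot \frac{1}{5} = \frac{4}{5}$)
$D{\left(T \right)} = 2 T \left(-2 + T\right)$ ($D{\left(T \right)} = \left(-2 + T\right) 2 T = 2 T \left(-2 + T\right)$)
$h{\left(H \right)} = -2 + H^{2} + \frac{9 H}{5}$ ($h{\left(H \right)} = -2 + \left(\left(H^{2} + \frac{4 H}{5}\right) + H\right) = -2 + \left(H^{2} + \frac{9 H}{5}\right) = -2 + H^{2} + \frac{9 H}{5}$)
$\left(-8 + \frac{1}{-105 + 20}\right) h{\left(D{\left(-4 \right)} \right)} = \left(-8 + \frac{1}{-105 + 20}\right) \left(-2 + \left(2 \left(-4\right) \left(-2 - 4\right)\right)^{2} + \frac{9 \cdot 2 \left(-4\right) \left(-2 - 4\right)}{5}\right) = \left(-8 + \frac{1}{-85}\right) \left(-2 + \left(2 \left(-4\right) \left(-6\right)\right)^{2} + \frac{9 \cdot 2 \left(-4\right) \left(-6\right)}{5}\right) = \left(-8 - \frac{1}{85}\right) \left(-2 + 48^{2} + \frac{9}{5} \cdot 48\right) = - \frac{681 \left(-2 + 2304 + \frac{432}{5}\right)}{85} = \left(- \frac{681}{85}\right) \frac{11942}{5} = - \frac{8132502}{425}$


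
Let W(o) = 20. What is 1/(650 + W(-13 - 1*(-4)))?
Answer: 1/670 ≈ 0.0014925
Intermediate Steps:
1/(650 + W(-13 - 1*(-4))) = 1/(650 + 20) = 1/670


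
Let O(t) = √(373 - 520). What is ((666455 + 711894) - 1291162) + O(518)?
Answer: 87187 + 7*I*√3 ≈ 87187.0 + 12.124*I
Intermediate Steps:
O(t) = 7*I*√3 (O(t) = √(-147) = 7*I*√3)
((666455 + 711894) - 1291162) + O(518) = ((666455 + 711894) - 1291162) + 7*I*√3 = (1378349 - 1291162) + 7*I*√3 = 87187 + 7*I*√3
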